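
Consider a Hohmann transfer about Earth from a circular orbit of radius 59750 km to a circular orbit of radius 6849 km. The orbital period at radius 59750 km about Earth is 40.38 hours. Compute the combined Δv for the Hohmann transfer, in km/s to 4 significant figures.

Δv = 4.001 km/s

From Kepler's third law T² = 4π²r³/μ at r = 59750 km, T = 40.38 hours = 40.38 × 3600 s = 1.45368×10^5 s: μ = 4π²r³/T² = 3.98507×10^5 km³/s².
Semi-major axis of the transfer orbit: a_t = (59750 + 6849)/2 = 33299.5 km.
Circular speed at r₁: v₁ = √(μ/r₁) = √(3.98507×10^5/59750) = 2.5826 km/s.
On the transfer ellipse at r₁, vis-viva gives v_a = √[μ(2/r₁ − 1/a_t)] = 1.1712 km/s.
First burn Δv₁ = |v_a − v₁| = 1.411 km/s.
Circular speed at r₂: v₂ = √(μ/r₂) = 7.6279 km/s.
Transfer-orbit speed at r₂: v_p = √[μ(2/r₂ − 1/a_t)] = 10.218 km/s.
Second burn Δv₂ = |v₂ − v_p| = 2.590 km/s.
Total Δv = Δv₁ + Δv₂ = 4.001 km/s.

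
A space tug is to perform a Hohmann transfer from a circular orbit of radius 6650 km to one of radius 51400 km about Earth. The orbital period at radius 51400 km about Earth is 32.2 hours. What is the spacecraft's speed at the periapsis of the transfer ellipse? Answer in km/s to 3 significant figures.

v = 10.3 km/s

From Kepler's third law T² = 4π²r³/μ at r = 51400 km, T = 32.2 hours = 32.2 × 3600 s = 1.1592×10^5 s: μ = 4π²r³/T² = 3.98963×10^5 km³/s².
The Hohmann ellipse has a_t = (r₁ + r₂)/2 = 29025 km.
The periapsis of the transfer ellipse is at r = 6650 km.
Applying v² = μ(2/r − 1/a_t): v = 10.31 km/s.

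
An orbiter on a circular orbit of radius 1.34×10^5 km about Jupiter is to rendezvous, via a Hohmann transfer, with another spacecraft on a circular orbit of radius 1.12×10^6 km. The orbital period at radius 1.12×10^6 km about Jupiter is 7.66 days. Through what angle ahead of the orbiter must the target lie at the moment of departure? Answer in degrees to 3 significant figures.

From Kepler's third law T² = 4π²r³/μ at r = 1.12×10^6 km, T = 7.66 days = 7.66 × 86400 s = 6.61824×10^5 s: μ = 4π²r³/T² = 1.26628×10^8 km³/s².
The Hohmann ellipse has a_t = (r₁ + r₂)/2 = 6.270×10^5 km.
Transfer time t = π√(a_t³/μ) = 1.386×10^5 s.
Target angular speed ω₂ = √(μ/r₂³) = 9.494×10^-6 rad/s.
Angle swept by the target during transfer: ω₂·t = 1.316 rad = 75.40°.
Arrival is 180° from departure on the ellipse, so φ = 180° − 75.40° = 105°.

φ = 105°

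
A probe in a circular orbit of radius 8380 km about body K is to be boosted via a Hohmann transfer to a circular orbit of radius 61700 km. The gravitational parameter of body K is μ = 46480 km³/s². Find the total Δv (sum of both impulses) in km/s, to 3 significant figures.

Semi-major axis of the transfer orbit: a_t = (8380 + 61700)/2 = 35040 km.
Circular speed at r₁: v₁ = √(μ/r₁) = √(46480/8380) = 2.35511 km/s.
Transfer-orbit speed at r₁ (vis-viva equation): v_p = √[μ(2/r₁ − 1/a_t)] = 3.12516 km/s.
First burn Δv₁ = |v_p − v₁| = 0.77005 km/s.
At r₂, v₂ = √(μ/r₂) = 0.86794 km/s.
Transfer-orbit speed at r₂: v_a = √[μ(2/r₂ − 1/a_t)] = 0.42445 km/s.
Second burn Δv₂ = |v₂ − v_a| = 0.44349 km/s.
Δv = Δv₁ + Δv₂ = 0.77005 + 0.44349 = 1.214 km/s.

Δv = 1.21 km/s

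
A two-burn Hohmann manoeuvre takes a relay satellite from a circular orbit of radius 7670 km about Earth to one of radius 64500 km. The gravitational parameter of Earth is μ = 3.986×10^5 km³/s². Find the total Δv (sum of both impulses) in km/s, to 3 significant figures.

Δv = 3.77 km/s

Transfer-ellipse semi-major axis a_t = (r₁ + r₂)/2 = (7670 + 64500)/2 = 36085 km.
Circular speed at r₁: v₁ = √(μ/r₁) = √(3.986×10^5/7670) = 7.209 km/s.
On the transfer ellipse at r₁, v² = μ(2/r − 1/a) gives v_p = √[μ(2/r₁ − 1/a_t)] = 9.638 km/s.
First burn Δv₁ = |v_p − v₁| = 2.429 km/s.
At r₂, v₂ = √(μ/r₂) = 2.486 km/s.
Transfer-orbit speed at r₂: v_a = √[μ(2/r₂ − 1/a_t)] = 1.146 km/s.
Second burn Δv₂ = |v₂ − v_a| = 1.340 km/s.
Δv = Δv₁ + Δv₂ = 2.429 + 1.340 = 3.769 km/s.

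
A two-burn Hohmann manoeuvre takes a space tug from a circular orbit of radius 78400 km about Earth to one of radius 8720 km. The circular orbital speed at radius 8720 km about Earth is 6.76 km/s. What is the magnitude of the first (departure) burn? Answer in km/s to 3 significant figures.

Δv₁ = 1.25 km/s

From the circular-orbit relation v² = μ/r at r = 8720 km: μ = v²r = (6.76)² × 8720 = 3.98483×10^5 km³/s².
Transfer-ellipse semi-major axis a_t = (r₁ + r₂)/2 = (78400 + 8720)/2 = 43560 km.
On the circular orbit at r = 78400 km, v_c = √(μ/r) = 2.2545 km/s.
Transfer-orbit speed at the same r (vis-viva, a = a_t): v_t = √[μ(2/r − 1/a_t)] = 1.0087 km/s.
Δv₁ = |v_t − v_c| = |1.0087 − 2.2545| = 1.246 km/s.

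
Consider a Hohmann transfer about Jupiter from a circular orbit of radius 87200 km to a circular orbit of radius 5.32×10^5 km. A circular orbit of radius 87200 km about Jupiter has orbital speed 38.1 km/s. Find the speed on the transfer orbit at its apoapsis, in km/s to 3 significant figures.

From the circular-orbit relation v² = μ/r at r = 87200 km: μ = v²r = (38.1)² × 87200 = 1.26580×10^8 km³/s².
Transfer-ellipse semi-major axis a_t = (r₁ + r₂)/2 = (87200 + 5.320×10^5)/2 = 3.096×10^5 km.
At apoapsis, r = 5.320×10^5 km.
Applying v² = μ(2/r − 1/a_t): v = 8.186 km/s.

v = 8.19 km/s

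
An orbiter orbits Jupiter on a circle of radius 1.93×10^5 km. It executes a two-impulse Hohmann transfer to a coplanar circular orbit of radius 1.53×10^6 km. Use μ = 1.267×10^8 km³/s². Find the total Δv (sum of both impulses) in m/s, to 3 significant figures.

Δv = 13300 m/s

The Hohmann ellipse has a_t = (r₁ + r₂)/2 = 8.615×10^5 km.
Circular speed at r₁: v₁ = √(μ/r₁) = √(1.267×10^8/1.930×10^5) = 25.622 km/s.
Transfer-orbit speed at r₁ (v² = μ(2/r − 1/a)): v_p = √[μ(2/r₁ − 1/a_t)] = 34.145 km/s.
First burn Δv₁ = |v_p − v₁| = 8.523 km/s.
Circular speed at r₂: v₂ = √(μ/r₂) = 9.100 km/s.
Transfer-orbit speed at r₂: v_a = √[μ(2/r₂ − 1/a_t)] = 4.307 km/s.
Second burn Δv₂ = |v₂ − v_a| = 4.793 km/s.
Δv = Δv₁ + Δv₂ = 8.523 + 4.793 = 13.32 km/s.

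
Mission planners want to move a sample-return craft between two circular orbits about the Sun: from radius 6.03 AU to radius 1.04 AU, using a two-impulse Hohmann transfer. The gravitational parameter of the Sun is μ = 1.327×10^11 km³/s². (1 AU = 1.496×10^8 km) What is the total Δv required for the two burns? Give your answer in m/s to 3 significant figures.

In km: r₁ = 6.03 × 1.496×10^8 = 9.02088×10^8 km; r₂ = 1.04 × 1.496×10^8 = 1.55584×10^8 km.
The Hohmann ellipse has a_t = (r₁ + r₂)/2 = 5.28836×10^8 km.
Circular speed at r₁: v₁ = √(μ/r₁) = √(1.327×10^11/9.02088×10^8) = 12.129 km/s.
On the transfer ellipse at r₁, vis-viva gives v_a = √[μ(2/r₁ − 1/a_t)] = 6.5786 km/s.
First burn Δv₁ = |v_a − v₁| = 5.550 km/s.
Circular speed at r₂: v₂ = √(μ/r₂) = 29.205 km/s.
Transfer-orbit speed at r₂: v_p = √[μ(2/r₂ − 1/a_t)] = 38.143 km/s.
Second burn Δv₂ = |v₂ − v_p| = 8.938 km/s.
Total Δv = Δv₁ + Δv₂ = 14.49 km/s.

Δv = 14500 m/s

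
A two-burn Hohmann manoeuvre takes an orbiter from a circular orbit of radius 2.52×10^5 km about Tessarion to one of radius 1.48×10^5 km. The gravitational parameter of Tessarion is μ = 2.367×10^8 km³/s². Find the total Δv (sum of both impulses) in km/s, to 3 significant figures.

Δv = 9.18 km/s

Transfer-ellipse semi-major axis a_t = (r₁ + r₂)/2 = (2.520×10^5 + 1.480×10^5)/2 = 2.000×10^5 km.
Circular speed at r₁: v₁ = √(μ/r₁) = √(2.367×10^8/2.520×10^5) = 30.64777 km/s.
On the transfer ellipse at r₁, v² = μ(2/r − 1/a) gives v_a = √[μ(2/r₁ − 1/a_t)] = 26.36421 km/s.
First burn Δv₁ = |v_a − v₁| = 4.28356 km/s.
Circular speed at r₂: v₂ = √(μ/r₂) = 39.991553 km/s.
Transfer-orbit speed at r₂: v_p = √[μ(2/r₂ − 1/a_t)] = 44.890407 km/s.
Second burn Δv₂ = |v₂ − v_p| = 4.89885 km/s.
Δv = Δv₁ + Δv₂ = 4.28356 + 4.89885 = 9.182 km/s.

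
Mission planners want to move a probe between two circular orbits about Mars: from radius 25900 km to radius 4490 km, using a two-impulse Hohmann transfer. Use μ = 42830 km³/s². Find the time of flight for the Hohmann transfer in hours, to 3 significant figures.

t = 7.90 hours

Transfer-ellipse semi-major axis a_t = (r₁ + r₂)/2 = (25900 + 4490)/2 = 15195 km.
Transfer time t = π√(a_t³/μ) = π√((15195)³ / 42830) = 28430 s.
Converting: 28430 s ÷ 3600 s/hour = 7.90 hours.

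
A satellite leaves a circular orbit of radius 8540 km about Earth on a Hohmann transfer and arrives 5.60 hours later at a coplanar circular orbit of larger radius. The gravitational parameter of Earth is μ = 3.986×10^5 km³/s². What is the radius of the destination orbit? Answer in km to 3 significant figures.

r₂ = 42300 km

Transfer time t = 5.60 hours = 20160 s, and t = π√(a_t³/μ).
So a_t = (μ t²/π²)^(1/3) = (3.986×10^5 × (20160)² / π²)^(1/3) = 25414 km.
Since a_t = (r₁ + r₂)/2, r₂ = 2a_t − r₁ = 2×25414 − 8540 = 42288 km.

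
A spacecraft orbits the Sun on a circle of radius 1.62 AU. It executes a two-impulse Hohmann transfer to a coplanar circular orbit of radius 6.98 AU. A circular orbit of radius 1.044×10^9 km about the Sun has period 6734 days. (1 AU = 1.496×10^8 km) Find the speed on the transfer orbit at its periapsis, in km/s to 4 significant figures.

v = 29.81 km/s

From Kepler's third law T² = 4π²r³/μ at r = 1.044×10^9 km, T = 6734 days = 6734 × 86400 s = 5.818176×10^8 s: μ = 4π²r³/T² = 1.32705×10^11 km³/s².
In km: r₁ = 1.62 × 1.496×10^8 = 2.42352×10^8 km; r₂ = 6.98 × 1.496×10^8 = 1.044208×10^9 km.
Semi-major axis of the transfer orbit: a_t = (2.42352×10^8 + 1.044208×10^9)/2 = 6.4328×10^8 km.
The periapsis of the transfer ellipse is at r = 2.42352×10^8 km.
Vis-viva: v = √[μ(2/r − 1/a_t)] = √[1.32705×10^11 × (2/2.42352×10^8 − 1/6.4328×10^8)] = 29.81 km/s.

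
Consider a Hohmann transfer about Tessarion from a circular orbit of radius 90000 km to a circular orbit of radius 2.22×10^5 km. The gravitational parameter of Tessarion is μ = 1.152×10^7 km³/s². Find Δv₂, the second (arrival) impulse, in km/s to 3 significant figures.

Δv₂ = 1.73 km/s

The Hohmann ellipse has a_t = (r₁ + r₂)/2 = 1.560×10^5 km.
Circular speed at r = 2.220×10^5 km: v_c = √(μ/r) = 7.204 km/s.
Vis-viva on the transfer ellipse at r = 2.220×10^5 km gives v_t = √[μ(2/r − 1/a_t)] = 5.472 km/s.
Δv₂ = |v_t − v_c| = |5.472 − 7.204| = 1.732 km/s.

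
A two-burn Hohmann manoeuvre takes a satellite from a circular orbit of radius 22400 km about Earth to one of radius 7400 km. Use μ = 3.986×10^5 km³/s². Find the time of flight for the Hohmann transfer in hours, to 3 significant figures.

Semi-major axis of the transfer orbit: a_t = (22400 + 7400)/2 = 14900 km.
Half the transfer-orbit period gives t = π√(a_t³/μ) = 9050 s.
Converting: 9050 s ÷ 3600 s/hour = 2.51 hours.

t = 2.51 hours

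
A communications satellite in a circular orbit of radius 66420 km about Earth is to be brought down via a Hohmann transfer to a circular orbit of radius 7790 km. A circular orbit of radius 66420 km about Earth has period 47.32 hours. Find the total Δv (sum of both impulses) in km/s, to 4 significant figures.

From Kepler's third law T² = 4π²r³/μ at r = 66420 km, T = 47.32 hours = 47.32 × 3600 s = 1.70352×10^5 s: μ = 4π²r³/T² = 3.98623×10^5 km³/s².
Transfer-ellipse semi-major axis a_t = (r₁ + r₂)/2 = (66420 + 7790)/2 = 37105 km.
Circular speed at r₁: v₁ = √(μ/r₁) = √(3.98623×10^5/66420) = 2.4498 km/s.
On the transfer ellipse at r₁, vis-viva gives v_a = √[μ(2/r₁ − 1/a_t)] = 1.1225 km/s.
First burn Δv₁ = |v_a − v₁| = 1.3273 km/s.
Circular speed at r₂: v₂ = √(μ/r₂) = 7.1534 km/s.
Transfer-orbit speed at r₂: v_p = √[μ(2/r₂ − 1/a_t)] = 9.5707 km/s.
Second burn Δv₂ = |v₂ − v_p| = 2.4173 km/s.
Δv = Δv₁ + Δv₂ = 1.3273 + 2.4173 = 3.745 km/s.

Δv = 3.745 km/s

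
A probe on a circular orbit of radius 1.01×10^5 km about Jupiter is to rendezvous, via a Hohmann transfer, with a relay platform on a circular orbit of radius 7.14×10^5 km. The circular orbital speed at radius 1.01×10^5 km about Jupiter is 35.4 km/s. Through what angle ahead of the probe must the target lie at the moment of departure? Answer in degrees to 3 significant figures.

φ = 102°

From the circular-orbit relation v² = μ/r at r = 1.01×10^5 km: μ = v²r = (35.4)² × 1.01×10^5 = 1.26569×10^8 km³/s².
Transfer-ellipse semi-major axis a_t = (r₁ + r₂)/2 = (1.010×10^5 + 7.140×10^5)/2 = 4.075×10^5 km.
Transfer time t = π√(a_t³/μ) = 72640 s.
The target's mean motion on its circular orbit is ω₂ = √(μ/r₂³) = 1.8647×10^-5 rad/s.
Angle swept by the target during transfer: ω₂·t = 1.3545 rad = 77.61°.
Arrival is 180° from departure on the ellipse, so φ = 180° − 77.61° = 102°.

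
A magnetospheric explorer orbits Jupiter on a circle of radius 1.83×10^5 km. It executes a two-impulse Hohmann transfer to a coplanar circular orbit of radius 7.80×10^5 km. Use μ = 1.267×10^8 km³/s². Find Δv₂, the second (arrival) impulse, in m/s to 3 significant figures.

Transfer-ellipse semi-major axis a_t = (r₁ + r₂)/2 = (1.830×10^5 + 7.800×10^5)/2 = 4.815×10^5 km.
Circular speed at r = 7.800×10^5 km: v_c = √(μ/r) = 12.745 km/s.
Transfer-orbit speed at the same r (vis-viva, a = a_t): v_t = √[μ(2/r − 1/a_t)] = 7.8572 km/s.
Δv₂ = |v_t − v_c| = |7.8572 − 12.745| = 4.888 km/s.

Δv₂ = 4890 m/s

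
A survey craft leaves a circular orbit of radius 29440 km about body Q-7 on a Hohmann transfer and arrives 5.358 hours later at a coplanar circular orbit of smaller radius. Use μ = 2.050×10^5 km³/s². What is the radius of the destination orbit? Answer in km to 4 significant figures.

Transfer time t = 5.358 hours = 19288.8 s, and t = π√(a_t³/μ).
So a_t = (μ t²/π²)^(1/3) = (2.050×10^5 × (19288.8)² / π²)^(1/3) = 19771 km.
Since a_t = (r₁ + r₂)/2, r₂ = 2a_t − r₁ = 2×19771 − 29440 = 10102 km.

r₂ = 10100 km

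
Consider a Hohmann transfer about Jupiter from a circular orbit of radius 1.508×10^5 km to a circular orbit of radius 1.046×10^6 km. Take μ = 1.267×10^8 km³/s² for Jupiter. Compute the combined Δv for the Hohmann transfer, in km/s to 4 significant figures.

Semi-major axis of the transfer orbit: a_t = (1.508×10^5 + 1.046×10^6)/2 = 5.984×10^5 km.
Circular speed at r₁: v₁ = √(μ/r₁) = √(1.267×10^8/1.508×10^5) = 28.986 km/s.
Transfer-orbit speed at r₁ (v² = μ(2/r − 1/a)): v_p = √[μ(2/r₁ − 1/a_t)] = 38.323 km/s.
First burn Δv₁ = |v_p − v₁| = 9.337 km/s.
Circular speed at r₂: v₂ = √(μ/r₂) = 11.006 km/s.
Transfer-orbit speed at r₂: v_a = √[μ(2/r₂ − 1/a_t)] = 5.5249 km/s.
Second burn Δv₂ = |v₂ − v_a| = 5.481 km/s.
Total Δv = Δv₁ + Δv₂ = 14.82 km/s.

Δv = 14.82 km/s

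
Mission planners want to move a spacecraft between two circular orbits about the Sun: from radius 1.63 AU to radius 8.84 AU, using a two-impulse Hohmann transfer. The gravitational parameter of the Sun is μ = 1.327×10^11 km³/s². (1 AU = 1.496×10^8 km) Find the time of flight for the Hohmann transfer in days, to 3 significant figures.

t = 2190 days

In km: r₁ = 1.63 × 1.496×10^8 = 2.43848×10^8 km; r₂ = 8.84 × 1.496×10^8 = 1.322464×10^9 km.
Transfer-ellipse semi-major axis a_t = (r₁ + r₂)/2 = (2.43848×10^8 + 1.322464×10^9)/2 = 7.83156×10^8 km.
By Kepler's third law the transfer-orbit period is T = 2π√(a_t³/μ), so t = T/2 = 1.890×10^8 s.
Converting: 1.890×10^8 s ÷ 86400 s/day = 2190 days.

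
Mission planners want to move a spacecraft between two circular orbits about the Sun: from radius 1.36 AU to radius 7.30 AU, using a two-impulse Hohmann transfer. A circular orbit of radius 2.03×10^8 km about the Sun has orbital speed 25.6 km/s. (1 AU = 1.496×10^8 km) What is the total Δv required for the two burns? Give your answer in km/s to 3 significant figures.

From the circular-orbit relation v² = μ/r at r = 2.03×10^8 km: μ = v²r = (25.6)² × 2.03×10^8 = 1.33038×10^11 km³/s².
In km: r₁ = 1.36 × 1.496×10^8 = 2.03456×10^8 km; r₂ = 7.30 × 1.496×10^8 = 1.09208×10^9 km.
Semi-major axis of the transfer orbit: a_t = (2.03456×10^8 + 1.09208×10^9)/2 = 6.47768×10^8 km.
Circular speed at r₁: v₁ = √(μ/r₁) = √(1.33038×10^11/2.03456×10^8) = 25.571 km/s.
On the transfer ellipse at r₁, v² = μ(2/r − 1/a) gives v_p = √[μ(2/r₁ − 1/a_t)] = 33.202 km/s.
First burn Δv₁ = |v_p − v₁| = 7.631 km/s.
At r₂, v₂ = √(μ/r₂) = 11.0372 km/s.
Transfer-orbit speed at r₂: v_a = √[μ(2/r₂ − 1/a_t)] = 6.18566 km/s.
Second burn Δv₂ = |v₂ − v_a| = 4.852 km/s.
Total Δv = Δv₁ + Δv₂ = 12.48 km/s.

Δv = 12.5 km/s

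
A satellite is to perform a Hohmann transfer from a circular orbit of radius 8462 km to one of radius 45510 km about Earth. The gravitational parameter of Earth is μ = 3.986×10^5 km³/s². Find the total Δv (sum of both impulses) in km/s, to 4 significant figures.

The Hohmann ellipse has a_t = (r₁ + r₂)/2 = 26986 km.
Circular speed at r₁: v₁ = √(μ/r₁) = √(3.986×10^5/8462) = 6.863 km/s.
On the transfer ellipse at r₁, vis-viva gives v_p = √[μ(2/r₁ − 1/a_t)] = 8.913 km/s.
First burn Δv₁ = |v_p − v₁| = 2.050 km/s.
At r₂, v₂ = √(μ/r₂) = 2.959 km/s.
Transfer-orbit speed at r₂: v_a = √[μ(2/r₂ − 1/a_t)] = 1.657 km/s.
Second burn Δv₂ = |v₂ − v_a| = 1.302 km/s.
Δv = Δv₁ + Δv₂ = 2.050 + 1.302 = 3.352 km/s.

Δv = 3.352 km/s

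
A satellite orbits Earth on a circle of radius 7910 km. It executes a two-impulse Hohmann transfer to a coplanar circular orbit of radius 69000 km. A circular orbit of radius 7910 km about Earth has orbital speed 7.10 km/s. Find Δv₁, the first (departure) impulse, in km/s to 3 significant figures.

Δv₁ = 2.41 km/s

From the circular-orbit relation v² = μ/r at r = 7910 km: μ = v²r = (7.10)² × 7910 = 3.98743×10^5 km³/s².
Semi-major axis of the transfer orbit: a_t = (7910 + 69000)/2 = 38455 km.
Circular speed at r = 7910 km: v_c = √(μ/r) = 7.100 km/s.
Transfer-orbit speed at the same r (vis-viva, a = a_t): v_t = √[μ(2/r − 1/a_t)] = 9.511 km/s.
Δv₁ = |v_t − v_c| = |9.511 − 7.100| = 2.411 km/s.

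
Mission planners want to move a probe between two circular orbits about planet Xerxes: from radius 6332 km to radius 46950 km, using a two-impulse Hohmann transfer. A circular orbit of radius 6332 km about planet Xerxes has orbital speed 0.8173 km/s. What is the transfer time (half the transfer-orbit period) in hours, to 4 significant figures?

From the circular-orbit relation v² = μ/r at r = 6332 km: μ = v²r = (0.8173)² × 6332 = 4229.64 km³/s².
Transfer-ellipse semi-major axis a_t = (r₁ + r₂)/2 = (6332 + 46950)/2 = 26641 km.
Transfer time t = π√(a_t³/μ) = π√((26641)³ / 4229.64) = 2.1005×10^5 s.
Converting: 2.1005×10^5 s ÷ 3600 s/hour = 58.35 hours.

t = 58.35 hours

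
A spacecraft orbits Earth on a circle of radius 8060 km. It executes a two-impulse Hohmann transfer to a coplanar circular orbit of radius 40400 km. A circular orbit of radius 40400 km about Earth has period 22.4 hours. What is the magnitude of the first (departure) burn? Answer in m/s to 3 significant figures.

From Kepler's third law T² = 4π²r³/μ at r = 40400 km, T = 22.4 hours = 22.4 × 3600 s = 80640 s: μ = 4π²r³/T² = 4.00316×10^5 km³/s².
The Hohmann ellipse has a_t = (r₁ + r₂)/2 = 24230 km.
Circular speed at r = 8060 km: v_c = √(μ/r) = 7.047 km/s.
Vis-viva on the transfer ellipse at r = 8060 km gives v_t = √[μ(2/r − 1/a_t)] = 9.100 km/s.
Δv₁ = |v_t − v_c| = |9.100 − 7.047| = 2.053 km/s.

Δv₁ = 2050 m/s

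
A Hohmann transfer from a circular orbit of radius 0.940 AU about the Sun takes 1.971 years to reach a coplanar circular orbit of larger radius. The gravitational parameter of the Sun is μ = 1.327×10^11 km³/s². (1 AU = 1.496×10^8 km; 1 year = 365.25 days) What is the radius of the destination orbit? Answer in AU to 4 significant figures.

In km: r₁ = 0.940 × 1.496×10^8 = 1.40624×10^8 km.
Transfer time t = 1.971 years × 365.25 × 86400 s = 6.22000296×10^7 s, and t = π√(a_t³/μ).
So a_t = (μ t²/π²)^(1/3) = (1.327×10^11 × (6.22000296×10^7)² / π²)^(1/3) = 3.7329×10^8 km.
Since a_t = (r₁ + r₂)/2, r₂ = 2a_t − r₁ = 2×3.7329×10^8 − 1.40624×10^8 = 6.05956×10^8 km.
In AU: r₂ = 6.05956×10^8 / 1.496×10^8 = 4.051 AU.

r₂ = 4.051 AU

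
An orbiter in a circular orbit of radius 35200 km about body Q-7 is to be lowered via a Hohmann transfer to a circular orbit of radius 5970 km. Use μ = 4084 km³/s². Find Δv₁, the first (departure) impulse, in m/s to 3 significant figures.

Transfer-ellipse semi-major axis a_t = (r₁ + r₂)/2 = (35200 + 5970)/2 = 20585 km.
Circular speed at r = 35200 km: v_c = √(μ/r) = 0.3406 km/s.
Vis-viva on the transfer ellipse at r = 35200 km gives v_t = √[μ(2/r − 1/a_t)] = 0.1834 km/s.
Δv₁ = |v_t − v_c| = |0.1834 − 0.3406| = 0.1572 km/s.

Δv₁ = 157 m/s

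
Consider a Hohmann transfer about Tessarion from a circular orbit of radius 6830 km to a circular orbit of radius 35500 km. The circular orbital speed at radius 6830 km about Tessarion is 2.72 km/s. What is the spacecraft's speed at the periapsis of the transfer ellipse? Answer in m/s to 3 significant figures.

v = 3520 m/s

From the circular-orbit relation v² = μ/r at r = 6830 km: μ = v²r = (2.72)² × 6830 = 50531.1 km³/s².
The Hohmann ellipse has a_t = (r₁ + r₂)/2 = 21165 km.
The periapsis of the transfer ellipse is at r = 6830 km.
From the vis-viva equation, v = √[μ(2/r − 1/a_t)] = 3.523 km/s.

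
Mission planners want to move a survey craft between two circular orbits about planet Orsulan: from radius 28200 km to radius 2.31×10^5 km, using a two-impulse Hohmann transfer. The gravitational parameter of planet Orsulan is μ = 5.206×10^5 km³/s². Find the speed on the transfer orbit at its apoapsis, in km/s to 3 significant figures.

Transfer-ellipse semi-major axis a_t = (r₁ + r₂)/2 = (28200 + 2.310×10^5)/2 = 1.296×10^5 km.
At apoapsis, r = 2.310×10^5 km.
From the vis-viva equation, v = √[μ(2/r − 1/a_t)] = 0.7003 km/s.

v = 0.700 km/s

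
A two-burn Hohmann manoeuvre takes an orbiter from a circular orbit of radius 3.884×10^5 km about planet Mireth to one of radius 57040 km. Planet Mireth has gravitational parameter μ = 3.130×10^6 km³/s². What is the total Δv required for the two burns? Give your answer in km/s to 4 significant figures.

Δv = 3.777 km/s

Transfer-ellipse semi-major axis a_t = (r₁ + r₂)/2 = (3.884×10^5 + 57040)/2 = 2.2272×10^5 km.
Circular speed at r₁: v₁ = √(μ/r₁) = √(3.130×10^6/3.884×10^5) = 2.839 km/s.
On the transfer ellipse at r₁, vis-viva equation gives v_a = √[μ(2/r₁ − 1/a_t)] = 1.437 km/s.
First burn Δv₁ = |v_a − v₁| = 1.402 km/s.
At r₂, v₂ = √(μ/r₂) = 7.4077 km/s.
Transfer-orbit speed at r₂: v_p = √[μ(2/r₂ − 1/a_t)] = 9.7823 km/s.
Second burn Δv₂ = |v₂ − v_p| = 2.375 km/s.
Total Δv = Δv₁ + Δv₂ = 3.777 km/s.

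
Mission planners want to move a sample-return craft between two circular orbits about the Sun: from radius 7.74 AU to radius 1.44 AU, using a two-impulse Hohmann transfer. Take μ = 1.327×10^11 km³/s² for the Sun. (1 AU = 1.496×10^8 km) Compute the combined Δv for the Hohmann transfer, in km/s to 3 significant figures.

Δv = 12.1 km/s

In km: r₁ = 7.74 × 1.496×10^8 = 1.157904×10^9 km; r₂ = 1.44 × 1.496×10^8 = 2.15424×10^8 km.
The Hohmann ellipse has a_t = (r₁ + r₂)/2 = 6.86664×10^8 km.
Circular speed at r₁: v₁ = √(μ/r₁) = √(1.327×10^11/1.157904×10^9) = 10.705 km/s.
On the transfer ellipse at r₁, v² = μ(2/r − 1/a) gives v_a = √[μ(2/r₁ − 1/a_t)] = 5.9962 km/s.
First burn Δv₁ = |v_a − v₁| = 4.709 km/s.
At r₂, v₂ = √(μ/r₂) = 24.82 km/s.
Transfer-orbit speed at r₂: v_p = √[μ(2/r₂ − 1/a_t)] = 32.23 km/s.
Second burn Δv₂ = |v₂ − v_p| = 7.410 km/s.
Total Δv = Δv₁ + Δv₂ = 12.12 km/s.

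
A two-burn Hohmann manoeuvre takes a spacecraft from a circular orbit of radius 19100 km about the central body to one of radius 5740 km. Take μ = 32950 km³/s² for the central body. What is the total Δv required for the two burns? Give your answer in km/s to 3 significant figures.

Transfer-ellipse semi-major axis a_t = (r₁ + r₂)/2 = (19100 + 5740)/2 = 12420 km.
Circular speed at r₁: v₁ = √(μ/r₁) = √(32950/19100) = 1.3134 km/s.
Transfer-orbit speed at r₁ (v² = μ(2/r − 1/a)): v_a = √[μ(2/r₁ − 1/a_t)] = 0.89291 km/s.
First burn Δv₁ = |v_a − v₁| = 0.4205 km/s.
At r₂, v₂ = √(μ/r₂) = 2.3959 km/s.
Transfer-orbit speed at r₂: v_p = √[μ(2/r₂ − 1/a_t)] = 2.9712 km/s.
Second burn Δv₂ = |v₂ − v_p| = 0.5753 km/s.
Total Δv = Δv₁ + Δv₂ = 0.9958 km/s.

Δv = 0.996 km/s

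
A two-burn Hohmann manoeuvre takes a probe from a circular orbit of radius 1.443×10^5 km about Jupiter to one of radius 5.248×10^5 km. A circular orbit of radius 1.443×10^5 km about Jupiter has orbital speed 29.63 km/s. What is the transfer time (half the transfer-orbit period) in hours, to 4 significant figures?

From the circular-orbit relation v² = μ/r at r = 1.443×10^5 km: μ = v²r = (29.63)² × 1.443×10^5 = 1.26686×10^8 km³/s².
The Hohmann ellipse has a_t = (r₁ + r₂)/2 = 3.3455×10^5 km.
Half the transfer-orbit period gives t = π√(a_t³/μ) = 54010 s.
Converting: 54010 s ÷ 3600 s/hour = 15.00 hours.

t = 15.00 hours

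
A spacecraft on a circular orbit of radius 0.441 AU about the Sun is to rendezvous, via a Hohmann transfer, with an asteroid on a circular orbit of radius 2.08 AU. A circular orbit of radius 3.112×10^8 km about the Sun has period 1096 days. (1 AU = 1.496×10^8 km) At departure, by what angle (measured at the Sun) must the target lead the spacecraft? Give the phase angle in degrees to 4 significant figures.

φ = 95.08°

From Kepler's third law T² = 4π²r³/μ at r = 3.112×10^8 km, T = 1096 days = 1096 × 86400 s = 9.46944×10^7 s: μ = 4π²r³/T² = 1.32687×10^11 km³/s².
In km: r₁ = 0.441 × 1.496×10^8 = 6.59736×10^7 km; r₂ = 2.08 × 1.496×10^8 = 3.11168×10^8 km.
Semi-major axis of the transfer orbit: a_t = (6.59736×10^7 + 3.11168×10^8)/2 = 1.885708×10^8 km.
Transfer time t = π√(a_t³/μ) = 2.2333×10^7 s.
The target's mean motion on its circular orbit is ω₂ = √(μ/r₂³) = 6.6362×10^-8 rad/s.
Angle swept by the target during transfer: ω₂·t = 1.4821 rad = 84.92°.
Arrival is 180° from departure on the ellipse, so φ = 180° − 84.92° = 95.08°.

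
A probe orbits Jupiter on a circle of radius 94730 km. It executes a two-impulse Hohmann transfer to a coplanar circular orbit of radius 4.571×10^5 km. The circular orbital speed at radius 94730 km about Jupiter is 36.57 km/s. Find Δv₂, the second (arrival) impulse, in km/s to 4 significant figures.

From the circular-orbit relation v² = μ/r at r = 94730 km: μ = v²r = (36.57)² × 94730 = 1.26689×10^8 km³/s².
The Hohmann ellipse has a_t = (r₁ + r₂)/2 = 2.75915×10^5 km.
Circular speed at r = 4.571×10^5 km: v_c = √(μ/r) = 16.648 km/s.
Vis-viva on the transfer ellipse at r = 4.571×10^5 km gives v_t = √[μ(2/r − 1/a_t)] = 9.7548 km/s.
Δv₂ = |v_t − v_c| = |9.7548 − 16.648| = 6.893 km/s.

Δv₂ = 6.893 km/s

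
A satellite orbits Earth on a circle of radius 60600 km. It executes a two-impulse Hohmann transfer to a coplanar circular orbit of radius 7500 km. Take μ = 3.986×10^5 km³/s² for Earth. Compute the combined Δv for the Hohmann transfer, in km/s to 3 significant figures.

Δv = 3.80 km/s

The Hohmann ellipse has a_t = (r₁ + r₂)/2 = 34050 km.
At r₁ the circular-orbit speed is v₁ = √(μ/r₁) = 2.565 km/s.
On the transfer ellipse at r₁, vis-viva gives v_a = √[μ(2/r₁ − 1/a_t)] = 1.204 km/s.
First burn Δv₁ = |v_a − v₁| = 1.361 km/s.
At r₂, v₂ = √(μ/r₂) = 7.2902 km/s.
Transfer-orbit speed at r₂: v_p = √[μ(2/r₂ − 1/a_t)] = 9.7256 km/s.
Second burn Δv₂ = |v₂ − v_p| = 2.435 km/s.
Total Δv = Δv₁ + Δv₂ = 3.796 km/s.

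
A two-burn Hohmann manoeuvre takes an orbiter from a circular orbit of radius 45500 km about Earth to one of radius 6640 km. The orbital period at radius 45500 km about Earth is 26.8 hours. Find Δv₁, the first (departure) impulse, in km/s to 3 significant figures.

From Kepler's third law T² = 4π²r³/μ at r = 45500 km, T = 26.8 hours = 26.8 × 3600 s = 96480 s: μ = 4π²r³/T² = 3.99502×10^5 km³/s².
Transfer-ellipse semi-major axis a_t = (r₁ + r₂)/2 = (45500 + 6640)/2 = 26070 km.
Circular speed at r = 45500 km: v_c = √(μ/r) = 2.963 km/s.
Transfer-orbit speed at the same r (vis-viva, a = a_t): v_t = √[μ(2/r − 1/a_t)] = 1.495 km/s.
Δv₁ = |v_t − v_c| = |1.495 − 2.963| = 1.468 km/s.

Δv₁ = 1.47 km/s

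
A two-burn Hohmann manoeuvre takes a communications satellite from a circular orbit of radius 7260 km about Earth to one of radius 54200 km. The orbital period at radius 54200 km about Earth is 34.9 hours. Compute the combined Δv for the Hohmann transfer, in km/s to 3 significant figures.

Δv = 3.82 km/s

From Kepler's third law T² = 4π²r³/μ at r = 54200 km, T = 34.9 hours = 34.9 × 3600 s = 1.2564×10^5 s: μ = 4π²r³/T² = 3.98200×10^5 km³/s².
The Hohmann ellipse has a_t = (r₁ + r₂)/2 = 30730 km.
At r₁ the circular-orbit speed is v₁ = √(μ/r₁) = 7.406 km/s.
On the transfer ellipse at r₁, v² = μ(2/r − 1/a) gives v_p = √[μ(2/r₁ − 1/a_t)] = 9.836 km/s.
First burn Δv₁ = |v_p − v₁| = 2.430 km/s.
At r₂, v₂ = √(μ/r₂) = 2.7105 km/s.
Transfer-orbit speed at r₂: v_a = √[μ(2/r₂ − 1/a_t)] = 1.3175 km/s.
Second burn Δv₂ = |v₂ − v_a| = 1.393 km/s.
Δv = Δv₁ + Δv₂ = 2.430 + 1.393 = 3.823 km/s.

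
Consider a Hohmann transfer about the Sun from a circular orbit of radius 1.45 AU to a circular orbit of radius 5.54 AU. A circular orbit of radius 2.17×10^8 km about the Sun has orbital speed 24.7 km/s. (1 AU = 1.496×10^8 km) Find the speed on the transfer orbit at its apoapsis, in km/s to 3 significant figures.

From the circular-orbit relation v² = μ/r at r = 2.17×10^8 km: μ = v²r = (24.7)² × 2.17×10^8 = 1.32390×10^11 km³/s².
In km: r₁ = 1.45 × 1.496×10^8 = 2.1692×10^8 km; r₂ = 5.54 × 1.496×10^8 = 8.28784×10^8 km.
Semi-major axis of the transfer orbit: a_t = (2.1692×10^8 + 8.28784×10^8)/2 = 5.22852×10^8 km.
The apoapsis of the transfer ellipse is at r = 8.28784×10^8 km.
From the vis-viva equation, v = √[μ(2/r − 1/a_t)] = 8.141 km/s.

v = 8.14 km/s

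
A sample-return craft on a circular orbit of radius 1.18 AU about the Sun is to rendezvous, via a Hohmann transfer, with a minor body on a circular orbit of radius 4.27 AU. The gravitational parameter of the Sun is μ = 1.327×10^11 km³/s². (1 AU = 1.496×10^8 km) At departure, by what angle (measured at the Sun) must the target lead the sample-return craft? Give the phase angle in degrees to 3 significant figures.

φ = 88.2°

In km: r₁ = 1.18 × 1.496×10^8 = 1.76528×10^8 km; r₂ = 4.27 × 1.496×10^8 = 6.38792×10^8 km.
The Hohmann ellipse has a_t = (r₁ + r₂)/2 = 4.0766×10^8 km.
Transfer time t = π√(a_t³/μ) = 7.0984×10^7 s.
Target angular speed ω₂ = √(μ/r₂³) = 2.2563×10^-8 rad/s.
Angle swept by the target during transfer: ω₂·t = 1.60161 rad = 91.77°.
The sample-return craft traverses 180° on the transfer ellipse, so the target must lead by 180° − 91.77° = 88.2°.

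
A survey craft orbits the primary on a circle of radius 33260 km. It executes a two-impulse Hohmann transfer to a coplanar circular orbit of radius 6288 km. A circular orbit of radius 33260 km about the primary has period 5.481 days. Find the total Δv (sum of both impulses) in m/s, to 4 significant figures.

From Kepler's third law T² = 4π²r³/μ at r = 33260 km, T = 5.481 days = 5.481 × 86400 s = 4.735584×10^5 s: μ = 4π²r³/T² = 6477.08 km³/s².
The Hohmann ellipse has a_t = (r₁ + r₂)/2 = 19774 km.
At r₁ the circular-orbit speed is v₁ = √(μ/r₁) = 0.44129 km/s.
Transfer-orbit speed at r₁ (vis-viva): v_a = √[μ(2/r₁ − 1/a_t)] = 0.24885 km/s.
First burn Δv₁ = |v_a − v₁| = 0.1924 km/s.
At r₂, v₂ = √(μ/r₂) = 1.0149 km/s.
Transfer-orbit speed at r₂: v_p = √[μ(2/r₂ − 1/a_t)] = 1.3163 km/s.
Second burn Δv₂ = |v₂ − v_p| = 0.3014 km/s.
Δv = Δv₁ + Δv₂ = 0.1924 + 0.3014 = 0.4938 km/s.

Δv = 493.8 m/s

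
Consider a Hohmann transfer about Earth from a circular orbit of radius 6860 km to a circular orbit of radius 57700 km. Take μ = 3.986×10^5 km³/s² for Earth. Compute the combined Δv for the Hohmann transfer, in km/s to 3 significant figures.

Δv = 3.99 km/s

Semi-major axis of the transfer orbit: a_t = (6860 + 57700)/2 = 32280 km.
Circular speed at r₁: v₁ = √(μ/r₁) = √(3.986×10^5/6860) = 7.62266 km/s.
Transfer-orbit speed at r₁ (v² = μ(2/r − 1/a)): v_p = √[μ(2/r₁ − 1/a_t)] = 10.1913 km/s.
First burn Δv₁ = |v_p − v₁| = 2.5686 km/s.
Circular speed at r₂: v₂ = √(μ/r₂) = 2.6283 km/s.
Transfer-orbit speed at r₂: v_a = √[μ(2/r₂ − 1/a_t)] = 1.2116 km/s.
Second burn Δv₂ = |v₂ − v_a| = 1.4167 km/s.
Δv = Δv₁ + Δv₂ = 2.5686 + 1.4167 = 3.985 km/s.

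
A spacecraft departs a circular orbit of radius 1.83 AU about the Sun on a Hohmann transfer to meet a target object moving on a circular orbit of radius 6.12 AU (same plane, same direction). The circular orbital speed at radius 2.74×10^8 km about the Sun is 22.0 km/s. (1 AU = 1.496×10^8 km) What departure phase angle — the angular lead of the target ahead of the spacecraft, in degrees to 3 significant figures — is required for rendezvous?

φ = 85.8°

From the circular-orbit relation v² = μ/r at r = 2.74×10^8 km: μ = v²r = (22.0)² × 2.74×10^8 = 1.32616×10^11 km³/s².
In km: r₁ = 1.83 × 1.496×10^8 = 2.73768×10^8 km; r₂ = 6.12 × 1.496×10^8 = 9.15552×10^8 km.
Transfer-ellipse semi-major axis a_t = (r₁ + r₂)/2 = (2.73768×10^8 + 9.15552×10^8)/2 = 5.9466×10^8 km.
The half-period of the transfer ellipse is t = π√(a_t³/μ) = 1.25099×10^8 s.
The target's mean motion on its circular orbit is ω₂ = √(μ/r₂³) = 1.31454×10^-8 rad/s.
Angle swept by the target during transfer: ω₂·t = 1.6445 rad = 94.22°.
Arrival is 180° from departure on the ellipse, so φ = 180° − 94.22° = 85.8°.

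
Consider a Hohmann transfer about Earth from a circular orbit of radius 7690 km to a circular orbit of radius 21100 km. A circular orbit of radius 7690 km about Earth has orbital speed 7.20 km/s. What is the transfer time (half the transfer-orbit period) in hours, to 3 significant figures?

t = 2.39 hours

From the circular-orbit relation v² = μ/r at r = 7690 km: μ = v²r = (7.20)² × 7690 = 3.98650×10^5 km³/s².
The Hohmann ellipse has a_t = (r₁ + r₂)/2 = 14395 km.
By Kepler's third law the transfer-orbit period is T = 2π√(a_t³/μ), so t = T/2 = 8594 s.
Converting: 8594 s ÷ 3600 s/hour = 2.39 hours.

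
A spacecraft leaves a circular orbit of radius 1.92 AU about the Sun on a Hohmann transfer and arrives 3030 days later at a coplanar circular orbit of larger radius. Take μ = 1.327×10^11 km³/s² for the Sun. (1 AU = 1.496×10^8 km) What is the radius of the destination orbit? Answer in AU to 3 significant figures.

r₂ = 11.1 AU

In km: r₁ = 1.92 × 1.496×10^8 = 2.87232×10^8 km.
Transfer time t = 3030 days = 2.61792×10^8 s, and t = π√(a_t³/μ).
So a_t = (μ t²/π²)^(1/3) = (1.327×10^11 × (2.61792×10^8)² / π²)^(1/3) = 9.7311×10^8 km.
Since a_t = (r₁ + r₂)/2, r₂ = 2a_t − r₁ = 2×9.7311×10^8 − 2.87232×10^8 = 1.658988×10^9 km.
In AU: r₂ = 1.658988×10^9 / 1.496×10^8 = 11.1 AU.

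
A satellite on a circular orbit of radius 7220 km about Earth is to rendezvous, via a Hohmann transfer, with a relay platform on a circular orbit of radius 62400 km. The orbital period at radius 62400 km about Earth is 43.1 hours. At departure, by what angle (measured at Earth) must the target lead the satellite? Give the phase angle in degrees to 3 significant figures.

From Kepler's third law T² = 4π²r³/μ at r = 62400 km, T = 43.1 hours = 43.1 × 3600 s = 1.5516×10^5 s: μ = 4π²r³/T² = 3.98432×10^5 km³/s².
The Hohmann ellipse has a_t = (r₁ + r₂)/2 = 34810 km.
Transfer time t = π√(a_t³/μ) = 32320 s.
The target's mean motion on its circular orbit is ω₂ = √(μ/r₂³) = 4.049×10^-5 rad/s.
Angle swept by the target during transfer: ω₂·t = 1.309 rad = 75.00°.
Arrival is 180° from departure on the ellipse, so φ = 180° − 75.00° = 105°.

φ = 105°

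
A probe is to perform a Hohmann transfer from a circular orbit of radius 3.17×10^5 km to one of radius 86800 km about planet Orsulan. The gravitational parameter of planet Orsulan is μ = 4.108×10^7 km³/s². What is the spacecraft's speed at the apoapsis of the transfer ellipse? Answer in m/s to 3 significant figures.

The Hohmann ellipse has a_t = (r₁ + r₂)/2 = 2.019×10^5 km.
At apoapsis, r = 3.170×10^5 km.
From the vis-viva equation, v = √[μ(2/r − 1/a_t)] = 7.464 km/s.

v = 7460 m/s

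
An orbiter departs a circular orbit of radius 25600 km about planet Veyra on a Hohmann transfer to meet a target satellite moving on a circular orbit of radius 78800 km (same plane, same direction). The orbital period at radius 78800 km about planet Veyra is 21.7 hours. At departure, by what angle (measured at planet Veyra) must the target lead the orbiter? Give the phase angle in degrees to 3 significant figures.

From Kepler's third law T² = 4π²r³/μ at r = 78800 km, T = 21.7 hours = 21.7 × 3600 s = 78120 s: μ = 4π²r³/T² = 3.16529×10^6 km³/s².
Transfer-ellipse semi-major axis a_t = (r₁ + r₂)/2 = (25600 + 78800)/2 = 52200 km.
The half-period of the transfer ellipse is t = π√(a_t³/μ) = 21059.53 s.
The target's mean motion on its circular orbit is ω₂ = √(μ/r₂³) = 8.042992×10^-5 rad/s.
Angle swept by the target during transfer: ω₂·t = 1.69382 rad = 97.049°.
The orbiter traverses 180° on the transfer ellipse, so the target must lead by 180° − 97.049° = 83.0°.

φ = 83.0°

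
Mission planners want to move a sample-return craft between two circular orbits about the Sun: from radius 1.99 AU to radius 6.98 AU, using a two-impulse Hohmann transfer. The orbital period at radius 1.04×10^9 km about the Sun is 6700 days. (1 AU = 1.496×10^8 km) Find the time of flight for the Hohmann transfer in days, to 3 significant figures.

From Kepler's third law T² = 4π²r³/μ at r = 1.04×10^9 km, T = 6700 days = 6700 × 86400 s = 5.7888×10^8 s: μ = 4π²r³/T² = 1.32520×10^11 km³/s².
In km: r₁ = 1.99 × 1.496×10^8 = 2.97704×10^8 km; r₂ = 6.98 × 1.496×10^8 = 1.044208×10^9 km.
The Hohmann ellipse has a_t = (r₁ + r₂)/2 = 6.70956×10^8 km.
By Kepler's third law the transfer-orbit period is T = 2π√(a_t³/μ), so t = T/2 = 1.500×10^8 s.
Converting: 1.500×10^8 s ÷ 86400 s/day = 1740 days.

t = 1740 days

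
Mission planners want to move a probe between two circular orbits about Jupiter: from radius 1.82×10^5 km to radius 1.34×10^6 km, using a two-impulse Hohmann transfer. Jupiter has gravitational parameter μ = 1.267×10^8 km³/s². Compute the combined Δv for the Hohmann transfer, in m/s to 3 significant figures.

Δv = 13600 m/s

Transfer-ellipse semi-major axis a_t = (r₁ + r₂)/2 = (1.820×10^5 + 1.340×10^6)/2 = 7.610×10^5 km.
At r₁ the circular-orbit speed is v₁ = √(μ/r₁) = 26.38473 km/s.
On the transfer ellipse at r₁, vis-viva equation gives v_p = √[μ(2/r₁ − 1/a_t)] = 35.01166 km/s.
First burn Δv₁ = |v_p − v₁| = 8.6269 km/s.
At r₂, v₂ = √(μ/r₂) = 9.7238 km/s.
Transfer-orbit speed at r₂: v_a = √[μ(2/r₂ − 1/a_t)] = 4.7553 km/s.
Second burn Δv₂ = |v₂ − v_a| = 4.9685 km/s.
Δv = Δv₁ + Δv₂ = 8.6269 + 4.9685 = 13.60 km/s.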